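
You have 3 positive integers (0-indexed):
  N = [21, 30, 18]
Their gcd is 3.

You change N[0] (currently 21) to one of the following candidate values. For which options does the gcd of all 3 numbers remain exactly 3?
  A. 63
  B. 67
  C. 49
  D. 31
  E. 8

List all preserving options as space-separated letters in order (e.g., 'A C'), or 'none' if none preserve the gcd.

Old gcd = 3; gcd of others (without N[0]) = 6
New gcd for candidate v: gcd(6, v). Preserves old gcd iff gcd(6, v) = 3.
  Option A: v=63, gcd(6,63)=3 -> preserves
  Option B: v=67, gcd(6,67)=1 -> changes
  Option C: v=49, gcd(6,49)=1 -> changes
  Option D: v=31, gcd(6,31)=1 -> changes
  Option E: v=8, gcd(6,8)=2 -> changes

Answer: A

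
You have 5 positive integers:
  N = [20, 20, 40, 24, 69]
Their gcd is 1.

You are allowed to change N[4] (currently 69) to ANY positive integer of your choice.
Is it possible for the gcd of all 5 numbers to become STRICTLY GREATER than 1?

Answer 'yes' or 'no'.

Current gcd = 1
gcd of all OTHER numbers (without N[4]=69): gcd([20, 20, 40, 24]) = 4
The new gcd after any change is gcd(4, new_value).
This can be at most 4.
Since 4 > old gcd 1, the gcd CAN increase (e.g., set N[4] = 4).

Answer: yes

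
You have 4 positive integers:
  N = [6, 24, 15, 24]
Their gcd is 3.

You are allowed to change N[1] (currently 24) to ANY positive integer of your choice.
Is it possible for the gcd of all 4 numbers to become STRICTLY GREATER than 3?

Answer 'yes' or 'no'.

Current gcd = 3
gcd of all OTHER numbers (without N[1]=24): gcd([6, 15, 24]) = 3
The new gcd after any change is gcd(3, new_value).
This can be at most 3.
Since 3 = old gcd 3, the gcd can only stay the same or decrease.

Answer: no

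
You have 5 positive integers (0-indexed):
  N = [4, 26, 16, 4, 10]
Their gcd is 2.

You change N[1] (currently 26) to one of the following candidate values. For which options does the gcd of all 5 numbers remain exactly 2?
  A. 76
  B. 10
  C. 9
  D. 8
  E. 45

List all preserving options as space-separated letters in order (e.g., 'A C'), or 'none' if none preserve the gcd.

Answer: A B D

Derivation:
Old gcd = 2; gcd of others (without N[1]) = 2
New gcd for candidate v: gcd(2, v). Preserves old gcd iff gcd(2, v) = 2.
  Option A: v=76, gcd(2,76)=2 -> preserves
  Option B: v=10, gcd(2,10)=2 -> preserves
  Option C: v=9, gcd(2,9)=1 -> changes
  Option D: v=8, gcd(2,8)=2 -> preserves
  Option E: v=45, gcd(2,45)=1 -> changes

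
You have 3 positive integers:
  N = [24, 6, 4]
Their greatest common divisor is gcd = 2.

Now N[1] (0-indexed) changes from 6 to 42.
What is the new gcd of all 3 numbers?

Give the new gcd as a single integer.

Numbers: [24, 6, 4], gcd = 2
Change: index 1, 6 -> 42
gcd of the OTHER numbers (without index 1): gcd([24, 4]) = 4
New gcd = gcd(g_others, new_val) = gcd(4, 42) = 2

Answer: 2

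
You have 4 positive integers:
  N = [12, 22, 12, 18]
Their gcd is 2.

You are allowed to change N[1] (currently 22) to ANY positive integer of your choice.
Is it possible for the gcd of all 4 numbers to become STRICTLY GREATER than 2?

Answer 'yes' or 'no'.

Current gcd = 2
gcd of all OTHER numbers (without N[1]=22): gcd([12, 12, 18]) = 6
The new gcd after any change is gcd(6, new_value).
This can be at most 6.
Since 6 > old gcd 2, the gcd CAN increase (e.g., set N[1] = 6).

Answer: yes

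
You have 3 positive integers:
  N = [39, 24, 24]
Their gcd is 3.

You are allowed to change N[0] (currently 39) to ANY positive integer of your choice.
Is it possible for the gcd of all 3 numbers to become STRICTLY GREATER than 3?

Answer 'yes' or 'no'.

Answer: yes

Derivation:
Current gcd = 3
gcd of all OTHER numbers (without N[0]=39): gcd([24, 24]) = 24
The new gcd after any change is gcd(24, new_value).
This can be at most 24.
Since 24 > old gcd 3, the gcd CAN increase (e.g., set N[0] = 24).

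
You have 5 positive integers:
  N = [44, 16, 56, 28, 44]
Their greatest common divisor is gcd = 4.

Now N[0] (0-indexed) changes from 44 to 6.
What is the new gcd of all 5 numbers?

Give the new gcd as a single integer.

Numbers: [44, 16, 56, 28, 44], gcd = 4
Change: index 0, 44 -> 6
gcd of the OTHER numbers (without index 0): gcd([16, 56, 28, 44]) = 4
New gcd = gcd(g_others, new_val) = gcd(4, 6) = 2

Answer: 2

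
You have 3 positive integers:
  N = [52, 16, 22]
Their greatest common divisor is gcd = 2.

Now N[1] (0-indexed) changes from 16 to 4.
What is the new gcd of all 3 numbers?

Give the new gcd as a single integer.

Answer: 2

Derivation:
Numbers: [52, 16, 22], gcd = 2
Change: index 1, 16 -> 4
gcd of the OTHER numbers (without index 1): gcd([52, 22]) = 2
New gcd = gcd(g_others, new_val) = gcd(2, 4) = 2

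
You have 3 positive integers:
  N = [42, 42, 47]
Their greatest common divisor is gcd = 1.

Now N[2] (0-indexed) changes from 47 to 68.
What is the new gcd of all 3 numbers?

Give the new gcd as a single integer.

Numbers: [42, 42, 47], gcd = 1
Change: index 2, 47 -> 68
gcd of the OTHER numbers (without index 2): gcd([42, 42]) = 42
New gcd = gcd(g_others, new_val) = gcd(42, 68) = 2

Answer: 2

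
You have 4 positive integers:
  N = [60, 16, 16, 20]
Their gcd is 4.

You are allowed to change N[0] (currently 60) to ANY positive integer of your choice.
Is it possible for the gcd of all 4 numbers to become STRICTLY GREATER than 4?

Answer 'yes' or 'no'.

Current gcd = 4
gcd of all OTHER numbers (without N[0]=60): gcd([16, 16, 20]) = 4
The new gcd after any change is gcd(4, new_value).
This can be at most 4.
Since 4 = old gcd 4, the gcd can only stay the same or decrease.

Answer: no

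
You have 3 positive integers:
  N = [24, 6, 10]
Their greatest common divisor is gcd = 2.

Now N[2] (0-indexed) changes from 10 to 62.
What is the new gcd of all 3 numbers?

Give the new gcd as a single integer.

Numbers: [24, 6, 10], gcd = 2
Change: index 2, 10 -> 62
gcd of the OTHER numbers (without index 2): gcd([24, 6]) = 6
New gcd = gcd(g_others, new_val) = gcd(6, 62) = 2

Answer: 2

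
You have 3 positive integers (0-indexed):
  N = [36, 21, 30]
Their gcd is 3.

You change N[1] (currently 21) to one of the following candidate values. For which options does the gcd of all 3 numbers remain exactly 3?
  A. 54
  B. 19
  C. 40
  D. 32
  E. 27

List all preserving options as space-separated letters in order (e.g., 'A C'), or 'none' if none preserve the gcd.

Old gcd = 3; gcd of others (without N[1]) = 6
New gcd for candidate v: gcd(6, v). Preserves old gcd iff gcd(6, v) = 3.
  Option A: v=54, gcd(6,54)=6 -> changes
  Option B: v=19, gcd(6,19)=1 -> changes
  Option C: v=40, gcd(6,40)=2 -> changes
  Option D: v=32, gcd(6,32)=2 -> changes
  Option E: v=27, gcd(6,27)=3 -> preserves

Answer: E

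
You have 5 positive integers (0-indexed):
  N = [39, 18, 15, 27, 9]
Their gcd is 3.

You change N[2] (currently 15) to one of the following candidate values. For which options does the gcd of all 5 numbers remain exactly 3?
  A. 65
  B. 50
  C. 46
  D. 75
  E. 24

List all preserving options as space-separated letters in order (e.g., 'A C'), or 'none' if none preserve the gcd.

Old gcd = 3; gcd of others (without N[2]) = 3
New gcd for candidate v: gcd(3, v). Preserves old gcd iff gcd(3, v) = 3.
  Option A: v=65, gcd(3,65)=1 -> changes
  Option B: v=50, gcd(3,50)=1 -> changes
  Option C: v=46, gcd(3,46)=1 -> changes
  Option D: v=75, gcd(3,75)=3 -> preserves
  Option E: v=24, gcd(3,24)=3 -> preserves

Answer: D E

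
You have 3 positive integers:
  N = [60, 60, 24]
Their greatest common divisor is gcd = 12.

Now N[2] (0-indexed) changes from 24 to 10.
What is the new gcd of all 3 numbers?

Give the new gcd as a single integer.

Answer: 10

Derivation:
Numbers: [60, 60, 24], gcd = 12
Change: index 2, 24 -> 10
gcd of the OTHER numbers (without index 2): gcd([60, 60]) = 60
New gcd = gcd(g_others, new_val) = gcd(60, 10) = 10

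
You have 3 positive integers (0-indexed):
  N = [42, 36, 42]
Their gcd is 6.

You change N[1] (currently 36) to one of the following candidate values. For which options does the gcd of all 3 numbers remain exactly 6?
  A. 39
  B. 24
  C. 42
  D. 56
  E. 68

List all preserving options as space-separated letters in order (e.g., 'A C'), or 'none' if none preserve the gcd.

Old gcd = 6; gcd of others (without N[1]) = 42
New gcd for candidate v: gcd(42, v). Preserves old gcd iff gcd(42, v) = 6.
  Option A: v=39, gcd(42,39)=3 -> changes
  Option B: v=24, gcd(42,24)=6 -> preserves
  Option C: v=42, gcd(42,42)=42 -> changes
  Option D: v=56, gcd(42,56)=14 -> changes
  Option E: v=68, gcd(42,68)=2 -> changes

Answer: B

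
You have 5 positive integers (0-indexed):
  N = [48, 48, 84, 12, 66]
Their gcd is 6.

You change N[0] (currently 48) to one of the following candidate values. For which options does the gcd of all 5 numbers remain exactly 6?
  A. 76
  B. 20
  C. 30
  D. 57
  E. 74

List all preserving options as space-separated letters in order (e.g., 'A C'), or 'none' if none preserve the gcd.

Answer: C

Derivation:
Old gcd = 6; gcd of others (without N[0]) = 6
New gcd for candidate v: gcd(6, v). Preserves old gcd iff gcd(6, v) = 6.
  Option A: v=76, gcd(6,76)=2 -> changes
  Option B: v=20, gcd(6,20)=2 -> changes
  Option C: v=30, gcd(6,30)=6 -> preserves
  Option D: v=57, gcd(6,57)=3 -> changes
  Option E: v=74, gcd(6,74)=2 -> changes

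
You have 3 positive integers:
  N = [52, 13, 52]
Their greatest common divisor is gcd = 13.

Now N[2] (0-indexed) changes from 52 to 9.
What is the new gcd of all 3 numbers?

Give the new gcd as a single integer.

Answer: 1

Derivation:
Numbers: [52, 13, 52], gcd = 13
Change: index 2, 52 -> 9
gcd of the OTHER numbers (without index 2): gcd([52, 13]) = 13
New gcd = gcd(g_others, new_val) = gcd(13, 9) = 1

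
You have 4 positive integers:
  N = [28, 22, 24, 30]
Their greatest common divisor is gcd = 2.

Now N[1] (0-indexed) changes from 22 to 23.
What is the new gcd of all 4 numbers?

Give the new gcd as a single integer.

Numbers: [28, 22, 24, 30], gcd = 2
Change: index 1, 22 -> 23
gcd of the OTHER numbers (without index 1): gcd([28, 24, 30]) = 2
New gcd = gcd(g_others, new_val) = gcd(2, 23) = 1

Answer: 1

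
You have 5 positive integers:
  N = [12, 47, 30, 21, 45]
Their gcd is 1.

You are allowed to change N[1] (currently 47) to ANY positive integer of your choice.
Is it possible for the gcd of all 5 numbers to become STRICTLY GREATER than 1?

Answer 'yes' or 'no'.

Current gcd = 1
gcd of all OTHER numbers (without N[1]=47): gcd([12, 30, 21, 45]) = 3
The new gcd after any change is gcd(3, new_value).
This can be at most 3.
Since 3 > old gcd 1, the gcd CAN increase (e.g., set N[1] = 3).

Answer: yes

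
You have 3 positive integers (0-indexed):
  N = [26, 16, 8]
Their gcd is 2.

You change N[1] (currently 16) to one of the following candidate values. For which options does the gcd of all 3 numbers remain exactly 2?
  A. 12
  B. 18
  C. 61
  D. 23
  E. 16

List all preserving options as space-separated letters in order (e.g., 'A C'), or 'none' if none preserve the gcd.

Old gcd = 2; gcd of others (without N[1]) = 2
New gcd for candidate v: gcd(2, v). Preserves old gcd iff gcd(2, v) = 2.
  Option A: v=12, gcd(2,12)=2 -> preserves
  Option B: v=18, gcd(2,18)=2 -> preserves
  Option C: v=61, gcd(2,61)=1 -> changes
  Option D: v=23, gcd(2,23)=1 -> changes
  Option E: v=16, gcd(2,16)=2 -> preserves

Answer: A B E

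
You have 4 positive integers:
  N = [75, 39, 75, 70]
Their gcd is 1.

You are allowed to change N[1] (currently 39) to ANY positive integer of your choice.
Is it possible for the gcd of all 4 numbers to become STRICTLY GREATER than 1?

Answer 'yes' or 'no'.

Answer: yes

Derivation:
Current gcd = 1
gcd of all OTHER numbers (without N[1]=39): gcd([75, 75, 70]) = 5
The new gcd after any change is gcd(5, new_value).
This can be at most 5.
Since 5 > old gcd 1, the gcd CAN increase (e.g., set N[1] = 5).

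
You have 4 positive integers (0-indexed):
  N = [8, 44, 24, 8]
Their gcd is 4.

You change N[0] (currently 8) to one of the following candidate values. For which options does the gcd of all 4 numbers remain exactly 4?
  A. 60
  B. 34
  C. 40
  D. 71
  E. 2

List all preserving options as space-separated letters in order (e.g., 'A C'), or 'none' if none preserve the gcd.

Old gcd = 4; gcd of others (without N[0]) = 4
New gcd for candidate v: gcd(4, v). Preserves old gcd iff gcd(4, v) = 4.
  Option A: v=60, gcd(4,60)=4 -> preserves
  Option B: v=34, gcd(4,34)=2 -> changes
  Option C: v=40, gcd(4,40)=4 -> preserves
  Option D: v=71, gcd(4,71)=1 -> changes
  Option E: v=2, gcd(4,2)=2 -> changes

Answer: A C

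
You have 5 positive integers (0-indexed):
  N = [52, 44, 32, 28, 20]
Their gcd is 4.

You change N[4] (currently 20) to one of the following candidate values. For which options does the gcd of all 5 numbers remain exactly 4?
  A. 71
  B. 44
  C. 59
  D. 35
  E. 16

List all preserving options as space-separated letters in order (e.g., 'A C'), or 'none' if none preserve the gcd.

Old gcd = 4; gcd of others (without N[4]) = 4
New gcd for candidate v: gcd(4, v). Preserves old gcd iff gcd(4, v) = 4.
  Option A: v=71, gcd(4,71)=1 -> changes
  Option B: v=44, gcd(4,44)=4 -> preserves
  Option C: v=59, gcd(4,59)=1 -> changes
  Option D: v=35, gcd(4,35)=1 -> changes
  Option E: v=16, gcd(4,16)=4 -> preserves

Answer: B E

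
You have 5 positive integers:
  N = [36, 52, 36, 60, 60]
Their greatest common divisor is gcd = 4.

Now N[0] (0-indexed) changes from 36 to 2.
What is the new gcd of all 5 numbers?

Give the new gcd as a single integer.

Answer: 2

Derivation:
Numbers: [36, 52, 36, 60, 60], gcd = 4
Change: index 0, 36 -> 2
gcd of the OTHER numbers (without index 0): gcd([52, 36, 60, 60]) = 4
New gcd = gcd(g_others, new_val) = gcd(4, 2) = 2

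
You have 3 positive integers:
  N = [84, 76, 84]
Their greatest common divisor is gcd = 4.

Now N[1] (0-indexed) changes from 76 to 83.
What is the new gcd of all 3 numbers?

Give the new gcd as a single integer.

Numbers: [84, 76, 84], gcd = 4
Change: index 1, 76 -> 83
gcd of the OTHER numbers (without index 1): gcd([84, 84]) = 84
New gcd = gcd(g_others, new_val) = gcd(84, 83) = 1

Answer: 1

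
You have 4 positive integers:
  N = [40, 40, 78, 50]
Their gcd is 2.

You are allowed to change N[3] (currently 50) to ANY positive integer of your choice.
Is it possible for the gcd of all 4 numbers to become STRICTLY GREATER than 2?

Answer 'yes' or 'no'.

Current gcd = 2
gcd of all OTHER numbers (without N[3]=50): gcd([40, 40, 78]) = 2
The new gcd after any change is gcd(2, new_value).
This can be at most 2.
Since 2 = old gcd 2, the gcd can only stay the same or decrease.

Answer: no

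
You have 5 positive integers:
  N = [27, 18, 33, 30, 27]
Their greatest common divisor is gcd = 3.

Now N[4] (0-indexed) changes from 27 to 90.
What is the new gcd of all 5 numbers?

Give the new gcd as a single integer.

Numbers: [27, 18, 33, 30, 27], gcd = 3
Change: index 4, 27 -> 90
gcd of the OTHER numbers (without index 4): gcd([27, 18, 33, 30]) = 3
New gcd = gcd(g_others, new_val) = gcd(3, 90) = 3

Answer: 3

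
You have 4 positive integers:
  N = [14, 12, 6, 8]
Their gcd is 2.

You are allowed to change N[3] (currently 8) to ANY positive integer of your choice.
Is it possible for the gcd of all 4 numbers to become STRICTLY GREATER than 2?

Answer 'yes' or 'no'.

Current gcd = 2
gcd of all OTHER numbers (without N[3]=8): gcd([14, 12, 6]) = 2
The new gcd after any change is gcd(2, new_value).
This can be at most 2.
Since 2 = old gcd 2, the gcd can only stay the same or decrease.

Answer: no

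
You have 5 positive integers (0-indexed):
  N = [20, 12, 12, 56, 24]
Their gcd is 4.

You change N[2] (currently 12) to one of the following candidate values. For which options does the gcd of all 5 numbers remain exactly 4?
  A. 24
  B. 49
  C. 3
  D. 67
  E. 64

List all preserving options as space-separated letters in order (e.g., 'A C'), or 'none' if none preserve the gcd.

Answer: A E

Derivation:
Old gcd = 4; gcd of others (without N[2]) = 4
New gcd for candidate v: gcd(4, v). Preserves old gcd iff gcd(4, v) = 4.
  Option A: v=24, gcd(4,24)=4 -> preserves
  Option B: v=49, gcd(4,49)=1 -> changes
  Option C: v=3, gcd(4,3)=1 -> changes
  Option D: v=67, gcd(4,67)=1 -> changes
  Option E: v=64, gcd(4,64)=4 -> preserves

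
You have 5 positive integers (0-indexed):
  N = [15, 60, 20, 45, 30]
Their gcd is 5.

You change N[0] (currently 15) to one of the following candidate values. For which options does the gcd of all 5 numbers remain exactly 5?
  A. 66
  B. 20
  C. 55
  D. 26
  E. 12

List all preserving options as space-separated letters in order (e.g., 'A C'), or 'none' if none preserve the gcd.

Old gcd = 5; gcd of others (without N[0]) = 5
New gcd for candidate v: gcd(5, v). Preserves old gcd iff gcd(5, v) = 5.
  Option A: v=66, gcd(5,66)=1 -> changes
  Option B: v=20, gcd(5,20)=5 -> preserves
  Option C: v=55, gcd(5,55)=5 -> preserves
  Option D: v=26, gcd(5,26)=1 -> changes
  Option E: v=12, gcd(5,12)=1 -> changes

Answer: B C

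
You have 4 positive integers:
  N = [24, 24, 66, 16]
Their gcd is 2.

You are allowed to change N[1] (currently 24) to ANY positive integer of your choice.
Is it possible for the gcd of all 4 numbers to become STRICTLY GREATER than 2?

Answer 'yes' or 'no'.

Answer: no

Derivation:
Current gcd = 2
gcd of all OTHER numbers (without N[1]=24): gcd([24, 66, 16]) = 2
The new gcd after any change is gcd(2, new_value).
This can be at most 2.
Since 2 = old gcd 2, the gcd can only stay the same or decrease.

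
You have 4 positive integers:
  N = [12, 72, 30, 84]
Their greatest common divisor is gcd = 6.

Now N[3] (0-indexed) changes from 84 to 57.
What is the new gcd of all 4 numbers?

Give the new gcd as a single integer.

Numbers: [12, 72, 30, 84], gcd = 6
Change: index 3, 84 -> 57
gcd of the OTHER numbers (without index 3): gcd([12, 72, 30]) = 6
New gcd = gcd(g_others, new_val) = gcd(6, 57) = 3

Answer: 3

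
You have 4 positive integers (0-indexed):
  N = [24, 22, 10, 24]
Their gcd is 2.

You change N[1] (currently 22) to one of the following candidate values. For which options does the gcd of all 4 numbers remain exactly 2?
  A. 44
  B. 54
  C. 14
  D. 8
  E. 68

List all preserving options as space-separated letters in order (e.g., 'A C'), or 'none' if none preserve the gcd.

Answer: A B C D E

Derivation:
Old gcd = 2; gcd of others (without N[1]) = 2
New gcd for candidate v: gcd(2, v). Preserves old gcd iff gcd(2, v) = 2.
  Option A: v=44, gcd(2,44)=2 -> preserves
  Option B: v=54, gcd(2,54)=2 -> preserves
  Option C: v=14, gcd(2,14)=2 -> preserves
  Option D: v=8, gcd(2,8)=2 -> preserves
  Option E: v=68, gcd(2,68)=2 -> preserves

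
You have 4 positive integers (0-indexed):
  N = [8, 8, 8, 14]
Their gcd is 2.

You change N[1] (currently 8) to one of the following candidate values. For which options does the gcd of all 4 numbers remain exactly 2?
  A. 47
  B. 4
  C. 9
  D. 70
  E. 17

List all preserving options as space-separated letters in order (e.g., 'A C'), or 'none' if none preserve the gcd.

Old gcd = 2; gcd of others (without N[1]) = 2
New gcd for candidate v: gcd(2, v). Preserves old gcd iff gcd(2, v) = 2.
  Option A: v=47, gcd(2,47)=1 -> changes
  Option B: v=4, gcd(2,4)=2 -> preserves
  Option C: v=9, gcd(2,9)=1 -> changes
  Option D: v=70, gcd(2,70)=2 -> preserves
  Option E: v=17, gcd(2,17)=1 -> changes

Answer: B D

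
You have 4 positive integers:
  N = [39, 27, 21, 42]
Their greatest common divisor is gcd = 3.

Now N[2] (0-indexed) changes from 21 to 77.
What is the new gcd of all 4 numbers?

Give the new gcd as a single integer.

Numbers: [39, 27, 21, 42], gcd = 3
Change: index 2, 21 -> 77
gcd of the OTHER numbers (without index 2): gcd([39, 27, 42]) = 3
New gcd = gcd(g_others, new_val) = gcd(3, 77) = 1

Answer: 1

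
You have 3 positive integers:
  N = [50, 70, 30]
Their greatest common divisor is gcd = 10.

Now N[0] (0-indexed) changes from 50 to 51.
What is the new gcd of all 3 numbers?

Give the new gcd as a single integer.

Numbers: [50, 70, 30], gcd = 10
Change: index 0, 50 -> 51
gcd of the OTHER numbers (without index 0): gcd([70, 30]) = 10
New gcd = gcd(g_others, new_val) = gcd(10, 51) = 1

Answer: 1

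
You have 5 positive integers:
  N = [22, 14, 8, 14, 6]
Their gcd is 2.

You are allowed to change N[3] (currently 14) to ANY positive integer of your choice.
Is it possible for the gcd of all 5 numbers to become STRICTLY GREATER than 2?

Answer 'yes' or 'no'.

Current gcd = 2
gcd of all OTHER numbers (without N[3]=14): gcd([22, 14, 8, 6]) = 2
The new gcd after any change is gcd(2, new_value).
This can be at most 2.
Since 2 = old gcd 2, the gcd can only stay the same or decrease.

Answer: no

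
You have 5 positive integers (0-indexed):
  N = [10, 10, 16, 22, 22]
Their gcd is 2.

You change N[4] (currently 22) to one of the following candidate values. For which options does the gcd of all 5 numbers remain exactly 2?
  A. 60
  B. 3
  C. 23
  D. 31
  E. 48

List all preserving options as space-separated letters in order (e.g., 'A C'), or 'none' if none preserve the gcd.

Answer: A E

Derivation:
Old gcd = 2; gcd of others (without N[4]) = 2
New gcd for candidate v: gcd(2, v). Preserves old gcd iff gcd(2, v) = 2.
  Option A: v=60, gcd(2,60)=2 -> preserves
  Option B: v=3, gcd(2,3)=1 -> changes
  Option C: v=23, gcd(2,23)=1 -> changes
  Option D: v=31, gcd(2,31)=1 -> changes
  Option E: v=48, gcd(2,48)=2 -> preserves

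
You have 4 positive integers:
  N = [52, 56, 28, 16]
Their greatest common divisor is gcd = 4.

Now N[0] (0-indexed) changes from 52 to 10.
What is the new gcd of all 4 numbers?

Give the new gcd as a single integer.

Answer: 2

Derivation:
Numbers: [52, 56, 28, 16], gcd = 4
Change: index 0, 52 -> 10
gcd of the OTHER numbers (without index 0): gcd([56, 28, 16]) = 4
New gcd = gcd(g_others, new_val) = gcd(4, 10) = 2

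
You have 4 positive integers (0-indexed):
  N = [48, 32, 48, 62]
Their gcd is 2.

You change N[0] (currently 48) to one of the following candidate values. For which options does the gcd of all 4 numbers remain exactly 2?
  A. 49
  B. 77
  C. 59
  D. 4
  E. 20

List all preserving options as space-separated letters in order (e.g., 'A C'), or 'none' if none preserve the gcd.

Answer: D E

Derivation:
Old gcd = 2; gcd of others (without N[0]) = 2
New gcd for candidate v: gcd(2, v). Preserves old gcd iff gcd(2, v) = 2.
  Option A: v=49, gcd(2,49)=1 -> changes
  Option B: v=77, gcd(2,77)=1 -> changes
  Option C: v=59, gcd(2,59)=1 -> changes
  Option D: v=4, gcd(2,4)=2 -> preserves
  Option E: v=20, gcd(2,20)=2 -> preserves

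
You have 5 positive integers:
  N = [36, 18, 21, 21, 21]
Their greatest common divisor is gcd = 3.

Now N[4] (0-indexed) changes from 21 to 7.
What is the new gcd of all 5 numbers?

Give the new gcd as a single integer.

Answer: 1

Derivation:
Numbers: [36, 18, 21, 21, 21], gcd = 3
Change: index 4, 21 -> 7
gcd of the OTHER numbers (without index 4): gcd([36, 18, 21, 21]) = 3
New gcd = gcd(g_others, new_val) = gcd(3, 7) = 1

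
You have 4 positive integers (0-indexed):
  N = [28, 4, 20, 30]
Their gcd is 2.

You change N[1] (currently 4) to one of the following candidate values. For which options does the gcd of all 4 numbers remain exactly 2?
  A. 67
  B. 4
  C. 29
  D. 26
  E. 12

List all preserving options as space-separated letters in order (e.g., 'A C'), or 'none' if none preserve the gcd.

Answer: B D E

Derivation:
Old gcd = 2; gcd of others (without N[1]) = 2
New gcd for candidate v: gcd(2, v). Preserves old gcd iff gcd(2, v) = 2.
  Option A: v=67, gcd(2,67)=1 -> changes
  Option B: v=4, gcd(2,4)=2 -> preserves
  Option C: v=29, gcd(2,29)=1 -> changes
  Option D: v=26, gcd(2,26)=2 -> preserves
  Option E: v=12, gcd(2,12)=2 -> preserves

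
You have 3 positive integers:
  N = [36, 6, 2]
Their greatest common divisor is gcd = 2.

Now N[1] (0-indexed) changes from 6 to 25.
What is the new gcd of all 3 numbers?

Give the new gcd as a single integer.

Numbers: [36, 6, 2], gcd = 2
Change: index 1, 6 -> 25
gcd of the OTHER numbers (without index 1): gcd([36, 2]) = 2
New gcd = gcd(g_others, new_val) = gcd(2, 25) = 1

Answer: 1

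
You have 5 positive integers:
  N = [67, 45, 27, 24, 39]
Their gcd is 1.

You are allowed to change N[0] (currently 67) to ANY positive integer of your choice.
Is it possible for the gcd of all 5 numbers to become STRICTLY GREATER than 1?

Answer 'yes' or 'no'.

Current gcd = 1
gcd of all OTHER numbers (without N[0]=67): gcd([45, 27, 24, 39]) = 3
The new gcd after any change is gcd(3, new_value).
This can be at most 3.
Since 3 > old gcd 1, the gcd CAN increase (e.g., set N[0] = 3).

Answer: yes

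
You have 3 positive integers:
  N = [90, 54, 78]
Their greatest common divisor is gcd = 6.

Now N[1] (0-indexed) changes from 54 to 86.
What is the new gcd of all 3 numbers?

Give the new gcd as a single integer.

Answer: 2

Derivation:
Numbers: [90, 54, 78], gcd = 6
Change: index 1, 54 -> 86
gcd of the OTHER numbers (without index 1): gcd([90, 78]) = 6
New gcd = gcd(g_others, new_val) = gcd(6, 86) = 2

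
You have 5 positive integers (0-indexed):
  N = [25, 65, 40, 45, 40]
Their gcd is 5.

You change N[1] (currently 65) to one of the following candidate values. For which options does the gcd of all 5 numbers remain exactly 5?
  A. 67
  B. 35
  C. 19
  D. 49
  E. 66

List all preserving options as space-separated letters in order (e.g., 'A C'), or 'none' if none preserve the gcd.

Old gcd = 5; gcd of others (without N[1]) = 5
New gcd for candidate v: gcd(5, v). Preserves old gcd iff gcd(5, v) = 5.
  Option A: v=67, gcd(5,67)=1 -> changes
  Option B: v=35, gcd(5,35)=5 -> preserves
  Option C: v=19, gcd(5,19)=1 -> changes
  Option D: v=49, gcd(5,49)=1 -> changes
  Option E: v=66, gcd(5,66)=1 -> changes

Answer: B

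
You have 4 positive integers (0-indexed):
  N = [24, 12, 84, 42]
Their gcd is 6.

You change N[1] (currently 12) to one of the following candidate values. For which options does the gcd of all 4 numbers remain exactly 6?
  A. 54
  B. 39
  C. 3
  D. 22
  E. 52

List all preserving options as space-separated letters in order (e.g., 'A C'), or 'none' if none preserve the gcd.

Old gcd = 6; gcd of others (without N[1]) = 6
New gcd for candidate v: gcd(6, v). Preserves old gcd iff gcd(6, v) = 6.
  Option A: v=54, gcd(6,54)=6 -> preserves
  Option B: v=39, gcd(6,39)=3 -> changes
  Option C: v=3, gcd(6,3)=3 -> changes
  Option D: v=22, gcd(6,22)=2 -> changes
  Option E: v=52, gcd(6,52)=2 -> changes

Answer: A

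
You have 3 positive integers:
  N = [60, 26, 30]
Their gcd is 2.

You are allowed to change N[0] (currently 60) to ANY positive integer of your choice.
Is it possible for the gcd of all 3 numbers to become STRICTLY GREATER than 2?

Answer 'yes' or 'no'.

Current gcd = 2
gcd of all OTHER numbers (without N[0]=60): gcd([26, 30]) = 2
The new gcd after any change is gcd(2, new_value).
This can be at most 2.
Since 2 = old gcd 2, the gcd can only stay the same or decrease.

Answer: no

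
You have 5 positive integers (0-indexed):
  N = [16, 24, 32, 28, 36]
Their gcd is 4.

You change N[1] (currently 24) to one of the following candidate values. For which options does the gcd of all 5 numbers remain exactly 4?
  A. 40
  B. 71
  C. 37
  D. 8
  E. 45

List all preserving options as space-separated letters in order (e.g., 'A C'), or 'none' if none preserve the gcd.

Old gcd = 4; gcd of others (without N[1]) = 4
New gcd for candidate v: gcd(4, v). Preserves old gcd iff gcd(4, v) = 4.
  Option A: v=40, gcd(4,40)=4 -> preserves
  Option B: v=71, gcd(4,71)=1 -> changes
  Option C: v=37, gcd(4,37)=1 -> changes
  Option D: v=8, gcd(4,8)=4 -> preserves
  Option E: v=45, gcd(4,45)=1 -> changes

Answer: A D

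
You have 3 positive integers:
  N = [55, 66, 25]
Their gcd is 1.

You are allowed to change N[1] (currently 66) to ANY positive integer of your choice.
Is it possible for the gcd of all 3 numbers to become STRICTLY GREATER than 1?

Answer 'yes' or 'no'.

Answer: yes

Derivation:
Current gcd = 1
gcd of all OTHER numbers (without N[1]=66): gcd([55, 25]) = 5
The new gcd after any change is gcd(5, new_value).
This can be at most 5.
Since 5 > old gcd 1, the gcd CAN increase (e.g., set N[1] = 5).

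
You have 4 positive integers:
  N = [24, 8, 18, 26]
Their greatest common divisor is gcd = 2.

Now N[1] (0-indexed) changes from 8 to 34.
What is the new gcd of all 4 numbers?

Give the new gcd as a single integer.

Numbers: [24, 8, 18, 26], gcd = 2
Change: index 1, 8 -> 34
gcd of the OTHER numbers (without index 1): gcd([24, 18, 26]) = 2
New gcd = gcd(g_others, new_val) = gcd(2, 34) = 2

Answer: 2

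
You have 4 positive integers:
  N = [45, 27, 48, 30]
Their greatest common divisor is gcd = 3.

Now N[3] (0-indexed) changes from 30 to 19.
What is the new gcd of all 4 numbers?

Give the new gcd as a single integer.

Answer: 1

Derivation:
Numbers: [45, 27, 48, 30], gcd = 3
Change: index 3, 30 -> 19
gcd of the OTHER numbers (without index 3): gcd([45, 27, 48]) = 3
New gcd = gcd(g_others, new_val) = gcd(3, 19) = 1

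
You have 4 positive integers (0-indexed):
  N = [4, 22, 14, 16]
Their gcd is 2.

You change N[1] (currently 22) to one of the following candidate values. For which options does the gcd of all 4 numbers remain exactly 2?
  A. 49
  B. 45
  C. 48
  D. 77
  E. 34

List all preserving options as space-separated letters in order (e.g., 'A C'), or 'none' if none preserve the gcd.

Answer: C E

Derivation:
Old gcd = 2; gcd of others (without N[1]) = 2
New gcd for candidate v: gcd(2, v). Preserves old gcd iff gcd(2, v) = 2.
  Option A: v=49, gcd(2,49)=1 -> changes
  Option B: v=45, gcd(2,45)=1 -> changes
  Option C: v=48, gcd(2,48)=2 -> preserves
  Option D: v=77, gcd(2,77)=1 -> changes
  Option E: v=34, gcd(2,34)=2 -> preserves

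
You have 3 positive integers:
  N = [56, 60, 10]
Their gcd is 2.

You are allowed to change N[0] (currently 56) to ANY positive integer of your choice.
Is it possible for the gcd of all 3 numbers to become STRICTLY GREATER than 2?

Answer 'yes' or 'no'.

Current gcd = 2
gcd of all OTHER numbers (without N[0]=56): gcd([60, 10]) = 10
The new gcd after any change is gcd(10, new_value).
This can be at most 10.
Since 10 > old gcd 2, the gcd CAN increase (e.g., set N[0] = 10).

Answer: yes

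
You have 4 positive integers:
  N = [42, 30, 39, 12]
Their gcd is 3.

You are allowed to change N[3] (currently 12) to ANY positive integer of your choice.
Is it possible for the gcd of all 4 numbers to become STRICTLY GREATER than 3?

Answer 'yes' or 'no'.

Current gcd = 3
gcd of all OTHER numbers (without N[3]=12): gcd([42, 30, 39]) = 3
The new gcd after any change is gcd(3, new_value).
This can be at most 3.
Since 3 = old gcd 3, the gcd can only stay the same or decrease.

Answer: no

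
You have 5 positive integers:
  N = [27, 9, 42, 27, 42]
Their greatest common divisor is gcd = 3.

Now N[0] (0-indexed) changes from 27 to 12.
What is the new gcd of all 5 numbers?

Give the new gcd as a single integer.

Numbers: [27, 9, 42, 27, 42], gcd = 3
Change: index 0, 27 -> 12
gcd of the OTHER numbers (without index 0): gcd([9, 42, 27, 42]) = 3
New gcd = gcd(g_others, new_val) = gcd(3, 12) = 3

Answer: 3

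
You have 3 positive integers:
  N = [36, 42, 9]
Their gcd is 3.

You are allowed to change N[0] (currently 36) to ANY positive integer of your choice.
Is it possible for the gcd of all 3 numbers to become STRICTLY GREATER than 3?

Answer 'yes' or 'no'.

Current gcd = 3
gcd of all OTHER numbers (without N[0]=36): gcd([42, 9]) = 3
The new gcd after any change is gcd(3, new_value).
This can be at most 3.
Since 3 = old gcd 3, the gcd can only stay the same or decrease.

Answer: no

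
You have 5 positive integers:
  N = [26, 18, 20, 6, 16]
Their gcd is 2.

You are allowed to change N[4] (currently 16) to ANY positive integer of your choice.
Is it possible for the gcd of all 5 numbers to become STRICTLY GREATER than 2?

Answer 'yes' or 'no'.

Answer: no

Derivation:
Current gcd = 2
gcd of all OTHER numbers (without N[4]=16): gcd([26, 18, 20, 6]) = 2
The new gcd after any change is gcd(2, new_value).
This can be at most 2.
Since 2 = old gcd 2, the gcd can only stay the same or decrease.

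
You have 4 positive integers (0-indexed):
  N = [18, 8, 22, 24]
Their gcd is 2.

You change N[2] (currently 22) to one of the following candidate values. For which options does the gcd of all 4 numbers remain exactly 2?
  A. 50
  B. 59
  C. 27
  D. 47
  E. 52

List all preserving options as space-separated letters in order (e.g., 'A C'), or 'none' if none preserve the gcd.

Old gcd = 2; gcd of others (without N[2]) = 2
New gcd for candidate v: gcd(2, v). Preserves old gcd iff gcd(2, v) = 2.
  Option A: v=50, gcd(2,50)=2 -> preserves
  Option B: v=59, gcd(2,59)=1 -> changes
  Option C: v=27, gcd(2,27)=1 -> changes
  Option D: v=47, gcd(2,47)=1 -> changes
  Option E: v=52, gcd(2,52)=2 -> preserves

Answer: A E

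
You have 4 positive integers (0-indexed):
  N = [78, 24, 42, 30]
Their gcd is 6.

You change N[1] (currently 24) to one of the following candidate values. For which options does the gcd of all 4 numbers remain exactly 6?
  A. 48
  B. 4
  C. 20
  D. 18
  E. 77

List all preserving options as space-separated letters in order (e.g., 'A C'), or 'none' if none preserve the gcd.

Old gcd = 6; gcd of others (without N[1]) = 6
New gcd for candidate v: gcd(6, v). Preserves old gcd iff gcd(6, v) = 6.
  Option A: v=48, gcd(6,48)=6 -> preserves
  Option B: v=4, gcd(6,4)=2 -> changes
  Option C: v=20, gcd(6,20)=2 -> changes
  Option D: v=18, gcd(6,18)=6 -> preserves
  Option E: v=77, gcd(6,77)=1 -> changes

Answer: A D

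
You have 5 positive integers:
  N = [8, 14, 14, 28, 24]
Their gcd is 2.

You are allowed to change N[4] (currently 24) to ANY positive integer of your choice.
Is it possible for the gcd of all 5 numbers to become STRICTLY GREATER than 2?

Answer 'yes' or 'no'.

Current gcd = 2
gcd of all OTHER numbers (without N[4]=24): gcd([8, 14, 14, 28]) = 2
The new gcd after any change is gcd(2, new_value).
This can be at most 2.
Since 2 = old gcd 2, the gcd can only stay the same or decrease.

Answer: no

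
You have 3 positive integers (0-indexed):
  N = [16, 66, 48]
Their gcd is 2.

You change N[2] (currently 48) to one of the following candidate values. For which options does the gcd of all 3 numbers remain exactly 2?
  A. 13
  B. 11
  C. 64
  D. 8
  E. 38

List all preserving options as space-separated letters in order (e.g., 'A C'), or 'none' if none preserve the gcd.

Answer: C D E

Derivation:
Old gcd = 2; gcd of others (without N[2]) = 2
New gcd for candidate v: gcd(2, v). Preserves old gcd iff gcd(2, v) = 2.
  Option A: v=13, gcd(2,13)=1 -> changes
  Option B: v=11, gcd(2,11)=1 -> changes
  Option C: v=64, gcd(2,64)=2 -> preserves
  Option D: v=8, gcd(2,8)=2 -> preserves
  Option E: v=38, gcd(2,38)=2 -> preserves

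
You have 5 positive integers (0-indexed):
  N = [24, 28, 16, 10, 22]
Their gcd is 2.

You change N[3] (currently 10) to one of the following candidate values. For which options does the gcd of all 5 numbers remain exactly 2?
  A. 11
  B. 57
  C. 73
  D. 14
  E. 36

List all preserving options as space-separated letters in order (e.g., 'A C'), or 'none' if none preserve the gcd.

Old gcd = 2; gcd of others (without N[3]) = 2
New gcd for candidate v: gcd(2, v). Preserves old gcd iff gcd(2, v) = 2.
  Option A: v=11, gcd(2,11)=1 -> changes
  Option B: v=57, gcd(2,57)=1 -> changes
  Option C: v=73, gcd(2,73)=1 -> changes
  Option D: v=14, gcd(2,14)=2 -> preserves
  Option E: v=36, gcd(2,36)=2 -> preserves

Answer: D E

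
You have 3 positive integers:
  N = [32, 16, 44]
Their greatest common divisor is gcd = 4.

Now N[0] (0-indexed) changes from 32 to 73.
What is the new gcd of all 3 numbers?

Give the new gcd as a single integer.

Numbers: [32, 16, 44], gcd = 4
Change: index 0, 32 -> 73
gcd of the OTHER numbers (without index 0): gcd([16, 44]) = 4
New gcd = gcd(g_others, new_val) = gcd(4, 73) = 1

Answer: 1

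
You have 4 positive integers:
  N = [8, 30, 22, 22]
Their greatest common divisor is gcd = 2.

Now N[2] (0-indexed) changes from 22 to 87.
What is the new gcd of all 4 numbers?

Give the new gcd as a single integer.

Numbers: [8, 30, 22, 22], gcd = 2
Change: index 2, 22 -> 87
gcd of the OTHER numbers (without index 2): gcd([8, 30, 22]) = 2
New gcd = gcd(g_others, new_val) = gcd(2, 87) = 1

Answer: 1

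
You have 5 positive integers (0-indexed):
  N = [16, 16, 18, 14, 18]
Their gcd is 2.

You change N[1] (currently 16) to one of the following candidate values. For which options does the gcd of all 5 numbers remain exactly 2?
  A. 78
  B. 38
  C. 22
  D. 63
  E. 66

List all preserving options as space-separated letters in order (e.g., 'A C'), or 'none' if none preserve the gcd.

Answer: A B C E

Derivation:
Old gcd = 2; gcd of others (without N[1]) = 2
New gcd for candidate v: gcd(2, v). Preserves old gcd iff gcd(2, v) = 2.
  Option A: v=78, gcd(2,78)=2 -> preserves
  Option B: v=38, gcd(2,38)=2 -> preserves
  Option C: v=22, gcd(2,22)=2 -> preserves
  Option D: v=63, gcd(2,63)=1 -> changes
  Option E: v=66, gcd(2,66)=2 -> preserves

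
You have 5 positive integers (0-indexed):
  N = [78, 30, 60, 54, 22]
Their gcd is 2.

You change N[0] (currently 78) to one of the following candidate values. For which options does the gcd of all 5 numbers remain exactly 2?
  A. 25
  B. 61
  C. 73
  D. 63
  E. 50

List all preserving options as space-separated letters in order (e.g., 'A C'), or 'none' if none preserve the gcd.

Answer: E

Derivation:
Old gcd = 2; gcd of others (without N[0]) = 2
New gcd for candidate v: gcd(2, v). Preserves old gcd iff gcd(2, v) = 2.
  Option A: v=25, gcd(2,25)=1 -> changes
  Option B: v=61, gcd(2,61)=1 -> changes
  Option C: v=73, gcd(2,73)=1 -> changes
  Option D: v=63, gcd(2,63)=1 -> changes
  Option E: v=50, gcd(2,50)=2 -> preserves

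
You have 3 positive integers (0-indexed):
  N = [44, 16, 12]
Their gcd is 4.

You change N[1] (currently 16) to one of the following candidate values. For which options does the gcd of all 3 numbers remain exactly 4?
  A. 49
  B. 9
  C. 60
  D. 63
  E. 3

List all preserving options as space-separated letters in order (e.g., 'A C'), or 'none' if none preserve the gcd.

Answer: C

Derivation:
Old gcd = 4; gcd of others (without N[1]) = 4
New gcd for candidate v: gcd(4, v). Preserves old gcd iff gcd(4, v) = 4.
  Option A: v=49, gcd(4,49)=1 -> changes
  Option B: v=9, gcd(4,9)=1 -> changes
  Option C: v=60, gcd(4,60)=4 -> preserves
  Option D: v=63, gcd(4,63)=1 -> changes
  Option E: v=3, gcd(4,3)=1 -> changes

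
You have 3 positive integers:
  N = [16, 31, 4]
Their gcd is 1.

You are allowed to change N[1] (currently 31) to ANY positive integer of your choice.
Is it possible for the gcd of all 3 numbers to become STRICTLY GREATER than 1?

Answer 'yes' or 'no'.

Answer: yes

Derivation:
Current gcd = 1
gcd of all OTHER numbers (without N[1]=31): gcd([16, 4]) = 4
The new gcd after any change is gcd(4, new_value).
This can be at most 4.
Since 4 > old gcd 1, the gcd CAN increase (e.g., set N[1] = 4).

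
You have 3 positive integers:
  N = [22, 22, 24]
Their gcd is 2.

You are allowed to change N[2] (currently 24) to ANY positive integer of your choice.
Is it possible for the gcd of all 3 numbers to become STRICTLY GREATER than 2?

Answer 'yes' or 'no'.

Answer: yes

Derivation:
Current gcd = 2
gcd of all OTHER numbers (without N[2]=24): gcd([22, 22]) = 22
The new gcd after any change is gcd(22, new_value).
This can be at most 22.
Since 22 > old gcd 2, the gcd CAN increase (e.g., set N[2] = 22).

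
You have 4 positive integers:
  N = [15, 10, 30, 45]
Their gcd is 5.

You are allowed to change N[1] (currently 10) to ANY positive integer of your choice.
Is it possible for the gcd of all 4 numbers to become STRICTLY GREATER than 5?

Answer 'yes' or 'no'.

Answer: yes

Derivation:
Current gcd = 5
gcd of all OTHER numbers (without N[1]=10): gcd([15, 30, 45]) = 15
The new gcd after any change is gcd(15, new_value).
This can be at most 15.
Since 15 > old gcd 5, the gcd CAN increase (e.g., set N[1] = 15).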